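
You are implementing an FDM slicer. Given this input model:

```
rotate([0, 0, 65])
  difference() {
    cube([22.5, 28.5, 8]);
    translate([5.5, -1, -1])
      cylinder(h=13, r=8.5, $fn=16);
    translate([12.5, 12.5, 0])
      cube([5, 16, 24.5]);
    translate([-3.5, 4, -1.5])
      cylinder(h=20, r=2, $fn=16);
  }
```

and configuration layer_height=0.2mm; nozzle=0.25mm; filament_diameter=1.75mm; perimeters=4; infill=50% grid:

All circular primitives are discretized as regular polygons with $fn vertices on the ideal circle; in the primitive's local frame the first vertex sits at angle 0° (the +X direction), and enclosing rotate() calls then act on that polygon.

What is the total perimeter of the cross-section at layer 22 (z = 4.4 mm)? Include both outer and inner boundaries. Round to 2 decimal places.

At z = 4.4 mm: the 22.5×28.5 cube contributes its full rectangle (perimeter 102.00 mm); the cylinder at (5.5, -1): section is a regular 16-gon, circumradius r=8.5 (perimeter = 2·16·8.500·sin(180°/16) = 53.06 mm); the cube at (12.5, 12.5) is present — its section is the full 5×16 rectangle (perimeter 42.00 mm); the r=2 cylinder at (-3.5, 4) contributes a regular 16-gon of circumradius 2 (perimeter = 2·16·2.000·sin(180°/16) = 12.49 mm); Subtracting the remaining from the first: starting from the 22.5×28.5 cube, the r=8.5 cylinder at (5.5, -1) partially overlaps it — only the 83.95 mm² overlap (of its 221.19 mm²) is removed, clipping the outline; the 5×16 cube at (12.5, 12.5) lies inside it touching the edge (removes its full 80.00 mm²); the r=2 cylinder at (-3.5, 4) misses the remaining region (no effect) — boundary = 133.11 mm; (whole slice rotated 65° about Z — lengths, areas and connectivity unchanged). Overall, the cross-section is a single solid region. Total boundary length (outer) = 133.11 mm.

133.11 mm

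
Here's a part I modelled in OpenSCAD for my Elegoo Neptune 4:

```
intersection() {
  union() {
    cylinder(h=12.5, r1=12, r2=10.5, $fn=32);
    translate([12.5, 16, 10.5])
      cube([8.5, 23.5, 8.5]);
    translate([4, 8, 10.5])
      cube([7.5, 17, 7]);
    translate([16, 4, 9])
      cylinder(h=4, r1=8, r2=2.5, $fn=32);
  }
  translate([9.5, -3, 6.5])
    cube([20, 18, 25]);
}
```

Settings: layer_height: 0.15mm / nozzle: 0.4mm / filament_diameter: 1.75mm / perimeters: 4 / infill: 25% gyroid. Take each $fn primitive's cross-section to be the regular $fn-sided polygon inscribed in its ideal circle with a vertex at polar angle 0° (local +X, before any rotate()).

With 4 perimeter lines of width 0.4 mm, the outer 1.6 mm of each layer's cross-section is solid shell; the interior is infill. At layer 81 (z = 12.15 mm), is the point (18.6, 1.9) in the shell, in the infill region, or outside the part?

At z = 12.15 mm: the cone: at t=0.972 of its height the radius interpolates to r₁+(r₂−r₁)t = 10.542, giving a regular 32-gon of that circumradius; the cube at (12.5, 16) is present — its section is the full 8.5×23.5 rectangle; the 7.5×17 cube at (4, 8) contributes its full rectangle; the cone at (16, 4) contributes a regular 32-gon of circumradius 3.669 (interpolated between r1=8 and r2=2.5 at t=0.788); Merging all regions: the regions partially overlap (shared area 2.70 mm²), so overlapping operands fuse into one piece — 3 connected regions; the cube at (9.5, -3) (footprint 20×18) is included at this height; Keeping only the common overlap: the 20×18 cube at (9.5, -3) partially overlaps that combined region; clipping to the common part keeps 61.66 mm² — 3 connected regions. Overall, the cross-section has 3 separate islands. The nearest boundary edge runs (19.05, 1.96)→(18.59, 1.41); distance from the point to it = 0.31 mm. (Shell/infill is judged within the island containing the point — the largest one.) The point is inside the cross-section, 0.31 mm from the nearest boundary — within the 1.6 mm shell band (4 × 0.4).

shell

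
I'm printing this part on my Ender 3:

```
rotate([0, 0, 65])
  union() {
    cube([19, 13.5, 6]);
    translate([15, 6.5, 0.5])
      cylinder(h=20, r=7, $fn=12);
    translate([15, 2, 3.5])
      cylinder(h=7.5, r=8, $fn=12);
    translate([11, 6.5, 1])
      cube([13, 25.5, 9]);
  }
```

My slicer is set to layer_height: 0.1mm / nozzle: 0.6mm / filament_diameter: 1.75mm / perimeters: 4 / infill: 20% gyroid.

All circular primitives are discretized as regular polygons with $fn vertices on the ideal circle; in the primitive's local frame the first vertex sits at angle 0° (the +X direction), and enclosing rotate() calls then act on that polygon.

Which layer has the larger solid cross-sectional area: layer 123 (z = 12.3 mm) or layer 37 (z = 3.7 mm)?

layer 37 (z = 3.7 mm)

Layer 123 (z = 12.3): the cube does not reach this height (z outside [0, 6]); the r=7 cylinder at (15, 6.5) gives a regular 12-gon of circumradius 7 (constant along its height) (area = (12/2)·7.000²·sin(360°/12) = 147.00 mm²); the cylinder at (15, 2) is not intersected at this z (z outside [3.5, 11]); the cube at (11, 6.5) is not intersected at this z (z outside [1, 10]); Taking the union: only the r=7 cylinder at (15, 6.5) is present, so the union is just that shape — area = 147.00 mm²; (whole slice rotated 65° about Z — lengths, areas and connectivity unchanged). So its area = 147.00 mm². Layer 37 (z = 3.7): the cube (footprint 19×13.5) is included at this height (area 256.50 mm²); the r=7 cylinder at (15, 6.5) contributes a regular 12-gon of circumradius 7 (area = (12/2)·7.000²·sin(360°/12) = 147.00 mm²); the r=8 cylinder at (15, 2) gives a regular 12-gon of circumradius 8 (constant along its height) (area = (12/2)·8.000²·sin(360°/12) = 192.00 mm²); the cube at (11, 6.5) is present — its section is the full 13×25.5 rectangle (area 331.50 mm²); Taking the union: the regions partially overlap — summed areas 927.00 mm² minus the doubly-counted overlap 307.14 mm² gives 619.86 mm² — area = 619.86 mm²; (rotated 65° about Z; rotation is an isometry so areas/perimeters/island counts are preserved). So its area = 619.86 mm². Layer 37 is larger (619.86 vs 147.00 mm²).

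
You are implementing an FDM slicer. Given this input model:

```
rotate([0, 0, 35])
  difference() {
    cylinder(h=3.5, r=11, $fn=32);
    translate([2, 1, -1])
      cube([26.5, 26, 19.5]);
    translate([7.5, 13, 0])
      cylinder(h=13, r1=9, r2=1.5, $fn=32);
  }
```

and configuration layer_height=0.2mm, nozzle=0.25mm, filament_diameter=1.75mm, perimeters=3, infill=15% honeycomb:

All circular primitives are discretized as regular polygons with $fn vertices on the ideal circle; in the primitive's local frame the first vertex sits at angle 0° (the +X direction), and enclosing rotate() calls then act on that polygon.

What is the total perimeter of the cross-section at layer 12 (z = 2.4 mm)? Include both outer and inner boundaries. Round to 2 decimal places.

At z = 2.4 mm: the r=11 cylinder gives a regular 32-gon of circumradius 11 (constant along its height) (perimeter = 2·32·11.000·sin(180°/32) = 69.00 mm); the 26.5×26 cube at (2, 1) contributes its full rectangle (perimeter 105.00 mm); the cone at (7.5, 13): at t=0.185 of its height the radius interpolates to r₁+(r₂−r₁)t = 7.615, giving a regular 32-gon of that circumradius (perimeter = 2·32·7.615·sin(180°/32) = 47.77 mm); Subtracting the remaining from the first: starting from the r=11 cylinder, the 26.5×26 cube at (2, 1) partially overlaps it — only the 63.67 mm² overlap (of its 689.00 mm²) is removed, clipping the outline; the cone at (7.5, 13) partially overlaps it — only the 3.32 mm² overlap (of its 181.03 mm²) is removed, clipping the outline — boundary = 72.35 mm; (whole slice rotated 35° about Z — lengths, areas and connectivity unchanged). Overall, the cross-section is a single solid region. Total boundary length (outer) = 72.35 mm.

72.35 mm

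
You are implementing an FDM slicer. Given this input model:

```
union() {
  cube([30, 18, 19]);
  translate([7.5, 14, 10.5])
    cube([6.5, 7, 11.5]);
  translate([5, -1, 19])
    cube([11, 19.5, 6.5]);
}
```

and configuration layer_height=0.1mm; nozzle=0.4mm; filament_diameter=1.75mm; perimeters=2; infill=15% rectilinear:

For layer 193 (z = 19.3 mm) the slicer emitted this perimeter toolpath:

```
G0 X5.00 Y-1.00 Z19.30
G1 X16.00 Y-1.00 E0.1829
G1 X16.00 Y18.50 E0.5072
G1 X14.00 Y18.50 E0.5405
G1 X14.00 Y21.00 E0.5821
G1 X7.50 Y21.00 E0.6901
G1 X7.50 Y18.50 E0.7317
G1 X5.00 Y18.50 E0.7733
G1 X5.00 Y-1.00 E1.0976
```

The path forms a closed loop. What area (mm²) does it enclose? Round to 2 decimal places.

Apply the shoelace formula to the sequence of (X, Y) vertices; enclosed area = 230.75 mm².

230.75 mm²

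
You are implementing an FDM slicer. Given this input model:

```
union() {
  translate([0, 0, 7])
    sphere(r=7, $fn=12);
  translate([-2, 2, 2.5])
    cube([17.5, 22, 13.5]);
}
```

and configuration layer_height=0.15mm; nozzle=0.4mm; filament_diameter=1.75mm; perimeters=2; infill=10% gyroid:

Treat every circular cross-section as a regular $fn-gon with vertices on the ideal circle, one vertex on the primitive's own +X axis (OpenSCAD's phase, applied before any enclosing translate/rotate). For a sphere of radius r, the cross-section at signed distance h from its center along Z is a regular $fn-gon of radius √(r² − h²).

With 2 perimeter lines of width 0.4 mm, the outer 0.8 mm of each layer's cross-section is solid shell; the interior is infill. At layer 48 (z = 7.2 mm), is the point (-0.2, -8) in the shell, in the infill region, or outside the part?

At z = 7.2 mm: the r=7 sphere slices to a regular 12-gon of circumradius 6.997 (√(r²−h²) with h=0.2 from center); the cube at (-2, 2) (footprint 17.5×22) is included at this height; Merging all regions: the regions partially overlap (shared area 32.72 mm²), so overlapping operands fuse into one piece — 1 connected region. Overall, the cross-section is a single solid region. The nearest boundary edge runs (3.50, -6.06)→(-0.00, -7.00); distance from the point to it = 1.02 mm. The point is not inside any of the regions above, so it lies outside the cross-section (1.02 mm from the nearest boundary).

outside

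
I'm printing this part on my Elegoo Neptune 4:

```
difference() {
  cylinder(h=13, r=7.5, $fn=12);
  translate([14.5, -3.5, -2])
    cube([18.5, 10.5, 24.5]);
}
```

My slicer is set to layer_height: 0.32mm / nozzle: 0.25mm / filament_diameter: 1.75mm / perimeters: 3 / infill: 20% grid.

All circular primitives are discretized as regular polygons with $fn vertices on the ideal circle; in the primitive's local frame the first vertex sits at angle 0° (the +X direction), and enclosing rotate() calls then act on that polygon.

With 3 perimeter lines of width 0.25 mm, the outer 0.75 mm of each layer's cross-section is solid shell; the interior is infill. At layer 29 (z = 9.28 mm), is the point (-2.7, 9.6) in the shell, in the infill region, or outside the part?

outside

At z = 9.28 mm: the r=7.5 cylinder contributes a regular 12-gon of circumradius 7.5; the cube at (14.5, -3.5) (footprint 18.5×10.5) is included at this height; Subtracting the remaining from the first: starting from the r=7.5 cylinder, the 18.5×10.5 cube at (14.5, -3.5) misses the remaining region (no effect) — 1 connected region. Overall, the cross-section is a single solid region. The nearest boundary edge runs (-3.75, 6.50)→(0.00, 7.50); distance from the point to it = 2.73 mm. The point is not inside any of the regions above, so it lies outside the cross-section (2.73 mm from the nearest boundary).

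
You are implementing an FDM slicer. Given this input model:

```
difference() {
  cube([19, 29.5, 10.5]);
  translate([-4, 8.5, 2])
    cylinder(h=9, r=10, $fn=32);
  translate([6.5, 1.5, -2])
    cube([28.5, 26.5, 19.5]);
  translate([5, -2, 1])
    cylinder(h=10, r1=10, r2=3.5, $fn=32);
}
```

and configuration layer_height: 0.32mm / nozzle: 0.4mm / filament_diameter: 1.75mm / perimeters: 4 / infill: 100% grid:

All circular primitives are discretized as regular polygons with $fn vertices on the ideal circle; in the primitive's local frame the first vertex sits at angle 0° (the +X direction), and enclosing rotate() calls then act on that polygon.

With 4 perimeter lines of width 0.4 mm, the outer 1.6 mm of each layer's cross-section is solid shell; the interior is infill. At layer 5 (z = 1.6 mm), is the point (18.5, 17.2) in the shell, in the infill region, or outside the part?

At z = 1.6 mm: the 19×29.5 cube contributes its full rectangle; the cylinder at (-4, 8.5) is not intersected at this z (z outside [2, 11]); the cube at (6.5, 1.5) (footprint 28.5×26.5) is included at this height; the cone at (5, -2): at t=0.060 of its height the radius interpolates to r₁+(r₂−r₁)t = 9.610, giving a regular 32-gon of that circumradius; Subtracting the remaining from the first: starting from the 19×29.5 cube, the 28.5×26.5 cube at (6.5, 1.5) partially overlaps it — only the 331.25 mm² overlap (of its 755.25 mm²) is removed, clipping the outline; the cone at (5, -2) partially overlaps it — only the 58.41 mm² overlap (of its 288.27 mm²) is removed, clipping the outline — 2 connected regions. Overall, the cross-section has 2 separate islands. The nearest boundary edge runs (19.00, 28.00)→(6.50, 28.00); distance from the point to it = 10.80 mm. The point is not inside any of the regions above, so it lies outside the cross-section (10.80 mm from the nearest boundary).

outside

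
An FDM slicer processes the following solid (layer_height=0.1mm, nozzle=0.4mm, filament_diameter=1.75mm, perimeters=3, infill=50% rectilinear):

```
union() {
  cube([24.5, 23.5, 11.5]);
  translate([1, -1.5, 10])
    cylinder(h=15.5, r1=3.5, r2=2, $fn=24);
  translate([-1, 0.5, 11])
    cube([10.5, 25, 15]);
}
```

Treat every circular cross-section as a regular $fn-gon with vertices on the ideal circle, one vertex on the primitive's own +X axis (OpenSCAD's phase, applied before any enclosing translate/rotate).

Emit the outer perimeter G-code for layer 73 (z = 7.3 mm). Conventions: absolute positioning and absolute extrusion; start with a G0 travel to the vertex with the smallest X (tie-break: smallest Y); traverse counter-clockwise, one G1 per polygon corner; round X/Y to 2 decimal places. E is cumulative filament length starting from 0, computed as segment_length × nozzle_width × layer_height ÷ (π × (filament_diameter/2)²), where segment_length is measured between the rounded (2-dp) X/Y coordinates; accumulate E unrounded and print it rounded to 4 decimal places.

G0 X0.00 Y0.00 Z7.30
G1 X24.50 Y0.00 E0.4074
G1 X24.50 Y23.50 E0.7982
G1 X0.00 Y23.50 E1.2057
G1 X0.00 Y0.00 E1.5965

At z = 7.3 mm: the cube (footprint 24.5×23.5) is included at this height; the cone at (1, -1.5) does not reach this height (z outside [10, 25.5]); the cube at (-1, 0.5) is absent (z outside [11, 26]); Combining (union): only the 24.5×23.5 cube is present, so the union is just that shape — 1 connected region. The outline is a single polygon with 4 vertices. Extrusion per mm of travel: 0.4 × 0.1 / (π × 0.875²) = 0.016630. Accumulating E over each segment gives final E = 1.5965.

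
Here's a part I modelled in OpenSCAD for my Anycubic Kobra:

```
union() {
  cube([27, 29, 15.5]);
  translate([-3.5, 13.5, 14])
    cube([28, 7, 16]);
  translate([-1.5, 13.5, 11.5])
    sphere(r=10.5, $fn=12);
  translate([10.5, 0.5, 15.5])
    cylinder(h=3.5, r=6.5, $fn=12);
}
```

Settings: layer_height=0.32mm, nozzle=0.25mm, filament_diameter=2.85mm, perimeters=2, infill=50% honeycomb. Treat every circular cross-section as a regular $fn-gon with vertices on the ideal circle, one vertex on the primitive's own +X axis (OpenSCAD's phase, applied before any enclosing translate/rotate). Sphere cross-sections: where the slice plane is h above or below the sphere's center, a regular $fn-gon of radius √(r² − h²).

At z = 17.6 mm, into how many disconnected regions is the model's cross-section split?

2

At z = 17.6 mm: the cube does not reach this height (z outside [0, 15.5]); the 28×7 cube at (-3.5, 13.5) contributes its full rectangle; the sphere at (-1.5, 13.5): section is a regular 12-gon, circumradius = √(r²−h²) = √(10.5²−6.1²) = 8.546; the cylinder at (10.5, 0.5): section is a regular 12-gon, circumradius r=6.5; Combining (union): the regions partially overlap (shared area 64.54 mm²), so overlapping operands fuse into one piece — 2 connected regions. The result has 2 disconnected regions.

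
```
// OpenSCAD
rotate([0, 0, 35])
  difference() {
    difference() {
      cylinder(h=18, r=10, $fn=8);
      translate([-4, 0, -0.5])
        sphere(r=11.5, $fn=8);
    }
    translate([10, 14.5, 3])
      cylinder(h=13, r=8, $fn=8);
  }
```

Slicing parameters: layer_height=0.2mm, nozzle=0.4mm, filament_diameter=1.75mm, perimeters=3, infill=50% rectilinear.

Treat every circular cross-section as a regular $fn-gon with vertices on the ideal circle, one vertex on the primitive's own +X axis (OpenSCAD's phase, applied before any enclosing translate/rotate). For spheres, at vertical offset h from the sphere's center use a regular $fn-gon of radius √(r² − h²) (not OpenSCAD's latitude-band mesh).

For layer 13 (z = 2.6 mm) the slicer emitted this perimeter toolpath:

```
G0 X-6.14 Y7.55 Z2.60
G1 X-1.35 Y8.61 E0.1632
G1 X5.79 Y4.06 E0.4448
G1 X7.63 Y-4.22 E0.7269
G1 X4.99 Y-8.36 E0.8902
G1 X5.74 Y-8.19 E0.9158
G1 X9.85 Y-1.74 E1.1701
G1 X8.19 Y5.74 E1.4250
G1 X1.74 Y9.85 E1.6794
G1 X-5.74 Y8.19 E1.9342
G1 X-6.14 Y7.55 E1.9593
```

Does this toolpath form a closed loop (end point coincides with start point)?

Start point (G0): (-6.14, 7.55). End point (last G1): the path returns to the start — closed.

yes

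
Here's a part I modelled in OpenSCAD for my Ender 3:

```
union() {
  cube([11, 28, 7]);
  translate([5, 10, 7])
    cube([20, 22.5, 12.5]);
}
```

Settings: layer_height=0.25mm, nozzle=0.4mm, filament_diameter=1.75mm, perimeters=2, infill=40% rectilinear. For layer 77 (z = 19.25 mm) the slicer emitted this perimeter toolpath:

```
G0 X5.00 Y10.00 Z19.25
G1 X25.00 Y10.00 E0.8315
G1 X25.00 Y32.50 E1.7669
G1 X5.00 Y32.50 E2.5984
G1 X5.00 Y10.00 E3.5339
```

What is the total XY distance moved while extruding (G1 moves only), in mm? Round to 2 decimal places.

85.00 mm

Sum the Euclidean lengths of each G1 segment: total = 85.00 mm.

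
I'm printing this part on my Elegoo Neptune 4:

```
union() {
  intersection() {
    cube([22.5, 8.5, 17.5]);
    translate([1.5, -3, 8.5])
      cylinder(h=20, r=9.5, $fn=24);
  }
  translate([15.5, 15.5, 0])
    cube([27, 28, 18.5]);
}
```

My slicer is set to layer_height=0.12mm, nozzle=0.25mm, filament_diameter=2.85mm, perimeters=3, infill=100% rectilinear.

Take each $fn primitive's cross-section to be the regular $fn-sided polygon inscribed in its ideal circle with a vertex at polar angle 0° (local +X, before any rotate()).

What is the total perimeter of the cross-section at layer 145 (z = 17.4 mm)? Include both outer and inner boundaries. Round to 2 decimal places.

At z = 17.4 mm: the cube (footprint 22.5×8.5) is included at this height (perimeter 62.00 mm); the r=9.5 cylinder at (1.5, -3) contributes a regular 24-gon of circumradius 9.5 (perimeter = 2·24·9.500·sin(180°/24) = 59.52 mm); Taking the intersection: the r=9.5 cylinder at (1.5, -3) partially overlaps the 22.5×8.5 cube; clipping to the common part keeps 51.81 mm² — boundary = 30.08 mm; the 27×28 cube at (15.5, 15.5) contributes its full rectangle (perimeter 110.00 mm); Merging all regions: the 2 present regions are separate (no shared area or edge), so areas and boundary lengths simply add and each stays a separate island — boundary = 140.08 mm. Overall, the cross-section has 2 separate islands. Total boundary length (outer) = 140.08 mm.

140.08 mm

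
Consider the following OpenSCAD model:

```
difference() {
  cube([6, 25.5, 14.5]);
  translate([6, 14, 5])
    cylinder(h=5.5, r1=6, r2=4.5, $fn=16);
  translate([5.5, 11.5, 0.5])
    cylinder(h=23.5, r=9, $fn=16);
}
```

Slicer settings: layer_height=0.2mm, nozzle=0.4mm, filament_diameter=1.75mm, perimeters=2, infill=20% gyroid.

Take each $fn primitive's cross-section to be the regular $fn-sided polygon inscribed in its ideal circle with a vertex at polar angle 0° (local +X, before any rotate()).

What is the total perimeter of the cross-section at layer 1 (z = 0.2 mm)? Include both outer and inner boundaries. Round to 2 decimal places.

63.00 mm

At z = 0.2 mm: the cube is present — its section is the full 6×25.5 rectangle (perimeter 63.00 mm); the cone at (6, 14) does not reach this height (z outside [5, 10.5]); the cylinder at (5.5, 11.5) does not reach this height (z outside [0.5, 24]); Subtracting the remaining from the first: none of the subtracted shapes is present at this height, so the 6×25.5 cube is unchanged — boundary = 63.00 mm. Overall, the cross-section is a single solid region. Total boundary length (outer) = 63.00 mm.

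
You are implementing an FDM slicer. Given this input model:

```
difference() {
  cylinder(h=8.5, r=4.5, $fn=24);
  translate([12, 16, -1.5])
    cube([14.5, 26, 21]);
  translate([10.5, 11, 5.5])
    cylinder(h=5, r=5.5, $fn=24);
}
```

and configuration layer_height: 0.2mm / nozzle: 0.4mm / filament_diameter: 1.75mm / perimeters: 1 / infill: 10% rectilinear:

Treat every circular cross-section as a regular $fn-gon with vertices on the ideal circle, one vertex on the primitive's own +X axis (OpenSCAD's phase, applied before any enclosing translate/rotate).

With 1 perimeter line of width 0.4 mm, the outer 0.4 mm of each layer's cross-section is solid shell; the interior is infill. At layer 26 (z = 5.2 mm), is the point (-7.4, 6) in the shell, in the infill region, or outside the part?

At z = 5.2 mm: the r=4.5 cylinder contributes a regular 24-gon of circumradius 4.5; the cube at (12, 16) is present — its section is the full 14.5×26 rectangle; the cylinder at (10.5, 11) is not intersected at this z (z outside [5.5, 10.5]); Subtracting the remaining from the first: starting from the r=4.5 cylinder, the 14.5×26 cube at (12, 16) misses the remaining region (no effect) — 1 connected region. Overall, the cross-section is a single solid region. The nearest boundary edge runs (-3.90, 2.25)→(-3.18, 3.18); distance from the point to it = 5.06 mm. The point is not inside any of the regions above, so it lies outside the cross-section (5.06 mm from the nearest boundary).

outside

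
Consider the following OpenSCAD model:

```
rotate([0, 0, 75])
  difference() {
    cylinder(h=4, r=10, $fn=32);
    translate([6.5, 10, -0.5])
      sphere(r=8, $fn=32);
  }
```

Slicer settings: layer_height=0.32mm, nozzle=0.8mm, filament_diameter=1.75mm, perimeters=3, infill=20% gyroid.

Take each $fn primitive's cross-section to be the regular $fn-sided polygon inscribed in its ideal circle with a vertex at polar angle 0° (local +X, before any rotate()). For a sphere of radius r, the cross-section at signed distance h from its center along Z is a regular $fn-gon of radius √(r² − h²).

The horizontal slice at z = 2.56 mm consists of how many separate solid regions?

1

At z = 2.56 mm: the r=10 cylinder gives a regular 32-gon of circumradius 10 (constant along its height); the r=8 sphere at (6.5, 10) slices to a regular 32-gon of circumradius 7.392 (√(r²−h²) with h=3.06 from center); Taking the first minus the rest: starting from the r=10 cylinder, the r=8 sphere at (6.5, 10) partially overlaps it — only the 46.18 mm² overlap (of its 170.54 mm²) is removed, clipping the outline — 1 connected region; (rotated 75° about Z; rotation is an isometry so areas/perimeters/island counts are preserved). The result has 1 disconnected region.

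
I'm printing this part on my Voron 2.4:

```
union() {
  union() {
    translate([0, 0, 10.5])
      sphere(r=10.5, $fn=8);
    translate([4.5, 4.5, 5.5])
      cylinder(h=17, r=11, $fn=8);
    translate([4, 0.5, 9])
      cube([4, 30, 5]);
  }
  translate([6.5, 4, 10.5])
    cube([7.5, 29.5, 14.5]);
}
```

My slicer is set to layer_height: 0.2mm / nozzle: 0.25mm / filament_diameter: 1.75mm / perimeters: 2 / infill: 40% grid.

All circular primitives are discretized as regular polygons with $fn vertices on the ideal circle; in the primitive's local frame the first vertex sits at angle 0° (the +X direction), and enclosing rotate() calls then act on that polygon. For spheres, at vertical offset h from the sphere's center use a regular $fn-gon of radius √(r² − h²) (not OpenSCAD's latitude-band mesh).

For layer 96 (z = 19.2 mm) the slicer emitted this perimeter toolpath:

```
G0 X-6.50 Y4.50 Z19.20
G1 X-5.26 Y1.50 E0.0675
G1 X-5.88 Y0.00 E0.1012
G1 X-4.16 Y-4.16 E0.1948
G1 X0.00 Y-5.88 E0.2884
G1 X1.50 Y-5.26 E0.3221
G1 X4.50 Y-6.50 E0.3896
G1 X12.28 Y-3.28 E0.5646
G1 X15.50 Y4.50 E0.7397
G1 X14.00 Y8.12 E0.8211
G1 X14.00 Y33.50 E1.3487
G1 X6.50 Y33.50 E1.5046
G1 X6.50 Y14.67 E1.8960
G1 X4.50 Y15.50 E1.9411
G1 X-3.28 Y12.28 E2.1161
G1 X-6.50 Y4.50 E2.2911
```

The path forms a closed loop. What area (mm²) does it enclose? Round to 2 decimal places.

Apply the shoelace formula to the sequence of (X, Y) vertices; enclosed area = 509.25 mm².

509.25 mm²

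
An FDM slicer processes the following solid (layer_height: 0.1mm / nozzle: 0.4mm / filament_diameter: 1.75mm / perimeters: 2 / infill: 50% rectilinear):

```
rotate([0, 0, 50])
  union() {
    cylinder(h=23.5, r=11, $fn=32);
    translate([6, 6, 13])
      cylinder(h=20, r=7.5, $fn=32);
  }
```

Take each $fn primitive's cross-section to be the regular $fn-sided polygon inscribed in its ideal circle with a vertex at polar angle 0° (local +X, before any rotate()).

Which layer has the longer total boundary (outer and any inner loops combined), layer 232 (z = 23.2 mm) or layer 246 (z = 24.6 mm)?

layer 232 (z = 23.2 mm)

Layer 232 (z = 23.2): the r=11 cylinder gives a regular 32-gon of circumradius 11 (constant along its height) (perimeter = 2·32·11.000·sin(180°/32) = 69.00 mm); the r=7.5 cylinder at (6, 6) gives a regular 32-gon of circumradius 7.5 (constant along its height) (perimeter = 2·32·7.500·sin(180°/32) = 47.05 mm); Combining (union): the regions partially overlap (shared area 111.07 mm²), so the edge portions inside another operand are dropped and the merged outline is re-measured after clipping — boundary = 77.00 mm; (whole slice rotated 50° about Z — lengths, areas and connectivity unchanged). So its perimeter = 77.00 mm. Layer 246 (z = 24.6): the cylinder does not reach this height (z outside [0, 23.5]); the cylinder at (6, 6): section is a regular 32-gon, circumradius r=7.5 (perimeter = 2·32·7.500·sin(180°/32) = 47.05 mm); Taking the union: only the r=7.5 cylinder at (6, 6) is present, so the union is just that shape — boundary = 47.05 mm; (rotated 50° about Z; rotation is an isometry so areas/perimeters/island counts are preserved). So its perimeter = 47.05 mm. Layer 232 is larger (77.00 vs 47.05 mm).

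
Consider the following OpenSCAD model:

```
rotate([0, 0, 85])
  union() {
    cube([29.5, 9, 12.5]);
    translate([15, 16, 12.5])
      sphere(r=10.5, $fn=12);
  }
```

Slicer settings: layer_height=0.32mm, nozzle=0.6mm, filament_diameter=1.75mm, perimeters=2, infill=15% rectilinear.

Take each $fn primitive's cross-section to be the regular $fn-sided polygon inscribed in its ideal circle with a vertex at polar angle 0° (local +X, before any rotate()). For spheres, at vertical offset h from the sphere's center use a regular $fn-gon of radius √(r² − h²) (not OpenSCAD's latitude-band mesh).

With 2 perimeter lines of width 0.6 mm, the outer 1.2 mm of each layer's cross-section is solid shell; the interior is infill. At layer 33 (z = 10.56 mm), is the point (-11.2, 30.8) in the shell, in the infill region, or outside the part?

outside

At z = 10.56 mm: the cube is present — its section is the full 29.5×9 rectangle; the r=10.5 sphere at (15, 16) slices to a regular 12-gon of circumradius 10.319 (√(r²−h²) with h=1.94 from center); Taking the union: the regions partially overlap (shared area 30.87 mm²), so overlapping operands fuse into one piece — 1 connected region; (whole slice rotated 85° about Z — lengths, areas and connectivity unchanged). Overall, the cross-section is a single solid region. Undo the 85° rotation: the query point maps to (29.707, 13.842) in the un-rotated model frame. The nearest boundary edge runs (25.32, 16.00)→(23.94, 10.84); distance from the point to it = 4.80 mm. The point is not inside any of the regions above, so it lies outside the cross-section (4.80 mm from the nearest boundary).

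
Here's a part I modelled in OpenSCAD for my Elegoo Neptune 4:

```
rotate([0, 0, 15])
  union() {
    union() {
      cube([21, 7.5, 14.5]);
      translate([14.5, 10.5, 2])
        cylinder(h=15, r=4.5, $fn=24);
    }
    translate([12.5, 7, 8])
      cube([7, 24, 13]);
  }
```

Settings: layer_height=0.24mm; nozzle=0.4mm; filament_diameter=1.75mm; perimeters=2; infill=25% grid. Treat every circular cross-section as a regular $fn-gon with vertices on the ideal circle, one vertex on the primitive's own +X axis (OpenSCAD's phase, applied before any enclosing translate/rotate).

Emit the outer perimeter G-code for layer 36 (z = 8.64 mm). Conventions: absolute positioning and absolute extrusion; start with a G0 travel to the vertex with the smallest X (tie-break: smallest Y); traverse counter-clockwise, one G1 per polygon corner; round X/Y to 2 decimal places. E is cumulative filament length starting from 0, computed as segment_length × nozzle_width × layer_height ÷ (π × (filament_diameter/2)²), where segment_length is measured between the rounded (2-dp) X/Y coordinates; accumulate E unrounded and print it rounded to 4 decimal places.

G0 X-1.94 Y7.24 Z8.64
G1 X0.00 Y0.00 E0.2992
G1 X20.28 Y5.44 E1.1372
G1 X18.34 Y12.68 E1.4363
G1 X16.89 Y12.29 E1.4963
G1 X10.81 Y34.99 E2.4342
G1 X4.05 Y33.18 E2.7135
G1 X8.32 Y17.24 E3.3722
G1 X8.11 Y17.08 E3.3827
G1 X7.39 Y16.15 E3.4296
G1 X6.94 Y15.06 E3.4767
G1 X6.79 Y13.90 E3.5234
G1 X6.94 Y12.73 E3.5705
G1 X7.39 Y11.65 E3.6172
G1 X8.11 Y10.71 E3.6644
G1 X8.86 Y10.14 E3.7020
G1 X-1.94 Y7.24 E4.1483

At z = 8.64 mm: the 21×7.5 cube contributes its full rectangle; the r=4.5 cylinder at (14.5, 10.5) contributes a regular 24-gon of circumradius 4.5; Taking the union: the regions partially overlap (shared area 6.78 mm²), so overlapping operands fuse into one piece — 1 connected region; the cube at (12.5, 7) (footprint 7×24) is included at this height; Merging all regions: the regions partially overlap (shared area 46.19 mm²), so overlapping operands fuse into one piece — 1 connected region; (rotated 15° about Z; rotation is an isometry so areas/perimeters/island counts are preserved). The outline is a single polygon with 16 vertices. Extrusion per mm of travel: 0.4 × 0.24 / (π × 0.875²) = 0.039912. Accumulating E over each segment gives final E = 4.1483.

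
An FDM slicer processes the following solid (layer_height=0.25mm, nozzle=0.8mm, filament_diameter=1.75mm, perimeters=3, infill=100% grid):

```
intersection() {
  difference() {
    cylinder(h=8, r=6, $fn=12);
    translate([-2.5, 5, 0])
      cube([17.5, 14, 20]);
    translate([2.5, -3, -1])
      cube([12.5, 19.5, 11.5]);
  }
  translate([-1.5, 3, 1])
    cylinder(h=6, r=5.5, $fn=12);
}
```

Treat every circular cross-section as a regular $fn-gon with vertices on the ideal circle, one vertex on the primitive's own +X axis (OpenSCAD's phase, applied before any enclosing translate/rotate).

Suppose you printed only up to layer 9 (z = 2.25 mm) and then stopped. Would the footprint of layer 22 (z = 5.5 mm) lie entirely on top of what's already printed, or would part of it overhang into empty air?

Compare the two slices. At z = 2.25: the r=6 cylinder contributes a regular 12-gon of circumradius 6 (area = (12/2)·6.000²·sin(360°/12) = 108.00 mm²); the cube at (-2.5, 5) is present — its section is the full 17.5×14 rectangle (area 245.00 mm²); the cube at (2.5, -3) is present — its section is the full 12.5×19.5 rectangle (area 243.75 mm²); Subtracting the remaining from the first: starting from the r=6 cylinder (108.00 mm²), the 17.5×14 cube at (-2.5, 5) partially overlaps it — only the 3.48 mm² overlap (of its 245.00 mm²) is removed, clipping the outline; the 12.5×19.5 cube at (2.5, -3) partially overlaps it — only the 21.98 mm² overlap (of its 243.75 mm²) is removed, clipping the outline — area = 82.54 mm²; the r=5.5 cylinder at (-1.5, 3) gives a regular 12-gon of circumradius 5.5 (constant along its height) (area = (12/2)·5.500²·sin(360°/12) = 90.75 mm²); Taking the intersection: the r=5.5 cylinder at (-1.5, 3) partially overlaps that combined region; clipping to the common part keeps 52.54 mm² — area = 52.54 mm². At z = 5.5: the r=6 cylinder gives a regular 12-gon of circumradius 6 (constant along its height) (area = (12/2)·6.000²·sin(360°/12) = 108.00 mm²); the cube at (-2.5, 5) is present — its section is the full 17.5×14 rectangle (area 245.00 mm²); the cube at (2.5, -3) is present — its section is the full 12.5×19.5 rectangle (area 243.75 mm²); Subtracting the remaining from the first: starting from the r=6 cylinder (108.00 mm²), the 17.5×14 cube at (-2.5, 5) partially overlaps it — only the 3.48 mm² overlap (of its 245.00 mm²) is removed, clipping the outline; the 12.5×19.5 cube at (2.5, -3) partially overlaps it — only the 21.98 mm² overlap (of its 243.75 mm²) is removed, clipping the outline — area = 82.54 mm²; the cylinder at (-1.5, 3): section is a regular 12-gon, circumradius r=5.5 (area = (12/2)·5.500²·sin(360°/12) = 90.75 mm²); Keeping only the common overlap: the r=5.5 cylinder at (-1.5, 3) partially overlaps the result so far; clipping to the common part keeps 52.54 mm² — area = 52.54 mm². Checking containment: the cross-section at z = 5.5 is a subset of the cross-section at z = 2.25.

entirely on top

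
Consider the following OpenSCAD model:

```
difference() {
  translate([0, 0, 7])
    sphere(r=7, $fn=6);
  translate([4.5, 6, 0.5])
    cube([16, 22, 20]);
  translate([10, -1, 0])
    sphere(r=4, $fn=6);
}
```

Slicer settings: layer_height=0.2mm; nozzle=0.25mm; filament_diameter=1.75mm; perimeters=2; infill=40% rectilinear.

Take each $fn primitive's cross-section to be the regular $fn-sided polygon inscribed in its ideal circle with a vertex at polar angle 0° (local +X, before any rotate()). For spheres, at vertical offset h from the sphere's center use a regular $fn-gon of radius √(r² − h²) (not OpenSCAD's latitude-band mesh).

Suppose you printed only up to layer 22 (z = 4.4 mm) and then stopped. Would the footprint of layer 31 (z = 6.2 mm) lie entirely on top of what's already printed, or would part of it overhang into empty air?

Compare the two slices. At z = 4.4: the sphere: section is a regular 6-gon, circumradius = √(r²−h²) = √(7²−2.6²) = 6.499 (area = (6/2)·6.499²·sin(360°/6) = 109.74 mm²); the cube at (4.5, 6) (footprint 16×22) is included at this height (area 352.00 mm²); the sphere at (10, -1) is not intersected at this z (|z−center|=4.400 > r=4); Subtracting the remaining from the first: starting from the r=7 sphere (109.74 mm²), the 16×22 cube at (4.5, 6) misses the remaining region (no effect) — area = 109.74 mm². At z = 6.2: the r=7 sphere slices to a regular 6-gon of circumradius 6.954 (√(r²−h²) with h=0.8 from center) (area = (6/2)·6.954²·sin(360°/6) = 125.64 mm²); the 16×22 cube at (4.5, 6) contributes its full rectangle (area 352.00 mm²); the sphere at (10, -1) is not intersected at this z (|z−center|=6.200 > r=4); Subtracting the remaining from the first: starting from the r=7 sphere (125.64 mm²), the 16×22 cube at (4.5, 6) misses the remaining region (no effect) — area = 125.64 mm². Checking containment: at z = 6.2 the cross-section extends beyond the z = 4.4 cross-section by about 15.90 mm².

part overhangs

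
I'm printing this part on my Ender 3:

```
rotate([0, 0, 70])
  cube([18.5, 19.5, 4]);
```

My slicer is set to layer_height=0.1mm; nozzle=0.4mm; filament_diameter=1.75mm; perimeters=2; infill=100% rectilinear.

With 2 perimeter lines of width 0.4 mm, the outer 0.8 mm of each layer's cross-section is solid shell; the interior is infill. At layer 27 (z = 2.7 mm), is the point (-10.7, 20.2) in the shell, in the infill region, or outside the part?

infill

At z = 2.7 mm: the cube is present — its section is the full 18.5×19.5 rectangle; (rotated 70° about Z; rotation is an isometry so areas/perimeters/island counts are preserved). Overall, the cross-section is a single solid region. Undo the 70° rotation: the query point maps to (15.322, 16.964) in the un-rotated model frame. The nearest boundary edge runs (18.50, 19.50)→(0.00, 19.50); distance from the point to it = 2.54 mm. The point is inside the cross-section and 2.54 mm from the nearest boundary — more than the 0.8 mm shell width (2 × 0.4), so it's in the infill interior.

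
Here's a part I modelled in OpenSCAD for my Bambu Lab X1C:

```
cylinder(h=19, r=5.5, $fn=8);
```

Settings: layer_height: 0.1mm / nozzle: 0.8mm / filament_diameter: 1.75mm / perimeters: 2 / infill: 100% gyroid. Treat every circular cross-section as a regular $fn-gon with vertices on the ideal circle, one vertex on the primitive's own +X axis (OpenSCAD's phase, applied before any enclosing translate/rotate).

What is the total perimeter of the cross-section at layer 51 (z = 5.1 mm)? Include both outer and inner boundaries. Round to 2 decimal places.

33.68 mm

At z = 5.1 mm: the r=5.5 cylinder contributes a regular 8-gon of circumradius 5.5 (perimeter = 2·8·5.500·sin(180°/8) = 33.68 mm). Overall, the cross-section is a single solid region. Total boundary length (outer) = 33.68 mm.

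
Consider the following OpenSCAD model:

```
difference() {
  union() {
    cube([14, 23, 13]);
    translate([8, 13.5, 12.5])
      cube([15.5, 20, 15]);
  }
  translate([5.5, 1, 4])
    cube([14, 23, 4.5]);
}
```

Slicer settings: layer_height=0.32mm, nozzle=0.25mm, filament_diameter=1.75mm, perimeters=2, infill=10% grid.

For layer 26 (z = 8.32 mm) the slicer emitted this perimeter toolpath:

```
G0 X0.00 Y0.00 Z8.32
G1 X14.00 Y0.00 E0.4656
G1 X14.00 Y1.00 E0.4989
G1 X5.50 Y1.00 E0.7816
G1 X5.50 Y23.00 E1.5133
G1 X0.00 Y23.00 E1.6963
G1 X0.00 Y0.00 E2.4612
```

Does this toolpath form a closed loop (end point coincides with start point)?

yes

Start point (G0): (0.00, 0.00). End point (last G1): the path returns to the start — closed.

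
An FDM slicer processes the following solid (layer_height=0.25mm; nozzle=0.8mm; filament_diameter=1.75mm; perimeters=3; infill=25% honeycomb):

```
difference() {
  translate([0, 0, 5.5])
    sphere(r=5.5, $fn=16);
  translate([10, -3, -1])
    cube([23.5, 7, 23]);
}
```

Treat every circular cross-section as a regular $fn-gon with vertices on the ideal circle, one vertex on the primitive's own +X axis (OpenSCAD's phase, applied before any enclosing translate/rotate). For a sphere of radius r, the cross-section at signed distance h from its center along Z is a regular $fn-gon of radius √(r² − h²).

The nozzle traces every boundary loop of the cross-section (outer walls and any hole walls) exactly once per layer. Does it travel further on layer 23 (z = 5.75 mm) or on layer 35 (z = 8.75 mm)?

layer 23 (z = 5.75 mm)

Layer 23 (z = 5.75): the sphere: section is a regular 16-gon, circumradius = √(r²−h²) = √(5.5²−0.25²) = 5.494 (perimeter = 2·16·5.494·sin(180°/16) = 34.30 mm); the cube at (10, -3) is present — its section is the full 23.5×7 rectangle (perimeter 61.00 mm); After the difference (first − rest): starting from the r=5.5 sphere, the 23.5×7 cube at (10, -3) misses the remaining region (no effect) — boundary = 34.30 mm. So its perimeter = 34.30 mm. Layer 35 (z = 8.75): the r=5.5 sphere slices to a regular 16-gon of circumradius 4.437 (√(r²−h²) with h=3.25 from center) (perimeter = 2·16·4.437·sin(180°/16) = 27.70 mm); the 23.5×7 cube at (10, -3) contributes its full rectangle (perimeter 61.00 mm); Subtracting the remaining from the first: starting from the r=5.5 sphere, the 23.5×7 cube at (10, -3) misses the remaining region (no effect) — boundary = 27.70 mm. So its perimeter = 27.70 mm. Layer 23 is larger (34.30 vs 27.70 mm).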